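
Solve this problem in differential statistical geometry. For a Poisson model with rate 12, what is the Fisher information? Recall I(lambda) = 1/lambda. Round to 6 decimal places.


Fisher information for Poisson: I(lambda) = 1/lambda.
lambda = 12.
I(lambda) = 1/12 = 0.083333

0.083333


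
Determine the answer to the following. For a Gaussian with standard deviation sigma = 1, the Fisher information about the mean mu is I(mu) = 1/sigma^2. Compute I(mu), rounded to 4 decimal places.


The Fisher information for the mean of a normal distribution is I(mu) = 1/sigma^2.
sigma = 1, so sigma^2 = 1.
I(mu) = 1/1 = 1.0000

1.0000


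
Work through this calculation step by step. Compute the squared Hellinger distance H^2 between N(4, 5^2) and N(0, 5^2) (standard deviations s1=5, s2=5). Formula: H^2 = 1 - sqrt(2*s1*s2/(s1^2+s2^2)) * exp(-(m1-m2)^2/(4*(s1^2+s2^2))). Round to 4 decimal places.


Squared Hellinger distance for Gaussians:
H^2 = 1 - sqrt(2*s1*s2/(s1^2+s2^2)) * exp(-(m1-m2)^2/(4*(s1^2+s2^2))).
s1^2 = 25, s2^2 = 25, s1^2+s2^2 = 50.
sqrt(2*5*5/(50)) = 1.0.
(m1-m2)^2 = (4)^2 = 16.
exp(-16/(4*50)) = exp(-0.08) = 0.923116.
H^2 = 1 - 1.0*0.923116 = 0.0769

0.0769


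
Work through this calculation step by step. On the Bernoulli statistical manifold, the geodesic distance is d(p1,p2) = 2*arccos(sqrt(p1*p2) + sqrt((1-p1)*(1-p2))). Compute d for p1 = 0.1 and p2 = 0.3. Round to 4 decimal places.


Geodesic distance on Bernoulli manifold:
d(p1,p2) = 2*arccos(sqrt(p1*p2) + sqrt((1-p1)*(1-p2))).
sqrt(p1*p2) = sqrt(0.1*0.3) = 0.173205.
sqrt((1-p1)*(1-p2)) = sqrt(0.9*0.7) = 0.793725.
arg = 0.173205 + 0.793725 = 0.96693.
d = 2*arccos(0.96693) = 0.5158

0.5158


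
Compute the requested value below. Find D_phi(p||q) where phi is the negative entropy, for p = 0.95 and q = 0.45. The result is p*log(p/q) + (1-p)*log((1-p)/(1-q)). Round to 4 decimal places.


Bregman divergence with negative entropy generator:
D = p*log(p/q) + (1-p)*log((1-p)/(1-q)).
p = 0.95, q = 0.45.
p*log(p/q) = 0.95*log(0.95/0.45) = 0.709854.
(1-p)*log((1-p)/(1-q)) = 0.05*log(0.05/0.55) = -0.119895.
D = 0.709854 + -0.119895 = 0.5900

0.5900


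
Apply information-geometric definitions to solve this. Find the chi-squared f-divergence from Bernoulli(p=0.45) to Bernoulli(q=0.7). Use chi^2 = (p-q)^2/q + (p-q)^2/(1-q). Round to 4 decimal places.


Chi-squared divergence between Bernoulli distributions:
chi^2 = (p-q)^2/q + (p-q)^2/(1-q).
p = 0.45, q = 0.7, p-q = -0.25.
(p-q)^2 = 0.0625.
term1 = 0.0625/0.7 = 0.089286.
term2 = 0.0625/0.3 = 0.208333.
chi^2 = 0.089286 + 0.208333 = 0.2976

0.2976


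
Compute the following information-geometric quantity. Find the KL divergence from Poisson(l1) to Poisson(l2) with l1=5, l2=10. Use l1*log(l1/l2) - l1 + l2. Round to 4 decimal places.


KL divergence for Poisson:
KL = l1*log(l1/l2) - l1 + l2.
l1 = 5, l2 = 10.
log(5/10) = -0.693147.
l1*log(l1/l2) = 5 * -0.693147 = -3.465736.
KL = -3.465736 - 5 + 10 = 1.5343

1.5343


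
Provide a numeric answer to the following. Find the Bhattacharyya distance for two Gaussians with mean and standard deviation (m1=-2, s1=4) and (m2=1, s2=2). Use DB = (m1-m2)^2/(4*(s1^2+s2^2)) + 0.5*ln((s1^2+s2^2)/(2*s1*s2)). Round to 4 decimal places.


Bhattacharyya distance between two Gaussians:
DB = (m1-m2)^2/(4*(s1^2+s2^2)) + (1/2)*ln((s1^2+s2^2)/(2*s1*s2)).
(m1-m2)^2 = (-3)^2 = 9.
s1^2+s2^2 = 16 + 4 = 20.
term1 = 9/80 = 0.1125.
term2 = 0.5*ln(20/16.0) = 0.111572.
DB = 0.1125 + 0.111572 = 0.2241

0.2241


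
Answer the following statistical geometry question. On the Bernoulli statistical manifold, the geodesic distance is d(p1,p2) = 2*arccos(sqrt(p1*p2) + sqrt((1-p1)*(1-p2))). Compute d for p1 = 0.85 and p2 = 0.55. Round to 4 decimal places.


Geodesic distance on Bernoulli manifold:
d(p1,p2) = 2*arccos(sqrt(p1*p2) + sqrt((1-p1)*(1-p2))).
sqrt(p1*p2) = sqrt(0.85*0.55) = 0.68374.
sqrt((1-p1)*(1-p2)) = sqrt(0.15*0.45) = 0.259808.
arg = 0.68374 + 0.259808 = 0.943547.
d = 2*arccos(0.943547) = 0.6752

0.6752


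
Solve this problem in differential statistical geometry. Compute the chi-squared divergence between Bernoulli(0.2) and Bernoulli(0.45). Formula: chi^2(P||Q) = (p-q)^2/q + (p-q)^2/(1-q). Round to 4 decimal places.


Chi-squared divergence between Bernoulli distributions:
chi^2 = (p-q)^2/q + (p-q)^2/(1-q).
p = 0.2, q = 0.45, p-q = -0.25.
(p-q)^2 = 0.0625.
term1 = 0.0625/0.45 = 0.138889.
term2 = 0.0625/0.55 = 0.113636.
chi^2 = 0.138889 + 0.113636 = 0.2525

0.2525


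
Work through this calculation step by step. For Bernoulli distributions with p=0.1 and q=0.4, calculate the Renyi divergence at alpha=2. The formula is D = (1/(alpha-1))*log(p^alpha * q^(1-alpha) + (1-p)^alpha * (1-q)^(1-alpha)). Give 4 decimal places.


Renyi divergence of order alpha between Bernoulli distributions:
D = (1/(alpha-1))*log(p^alpha * q^(1-alpha) + (1-p)^alpha * (1-q)^(1-alpha)).
alpha = 2, p = 0.1, q = 0.4.
p^alpha * q^(1-alpha) = 0.1^2 * 0.4^-1 = 0.025.
(1-p)^alpha * (1-q)^(1-alpha) = 0.9^2 * 0.6^-1 = 1.35.
sum = 0.025 + 1.35 = 1.375.
D = (1/1)*log(1.375) = 0.3185

0.3185


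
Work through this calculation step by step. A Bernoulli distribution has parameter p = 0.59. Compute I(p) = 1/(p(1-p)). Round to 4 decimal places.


For Bernoulli(p), Fisher information is I(p) = 1/(p*(1-p)).
p = 0.59, 1-p = 0.41.
p*(1-p) = 0.2419.
I(p) = 1/0.2419 = 4.1339

4.1339


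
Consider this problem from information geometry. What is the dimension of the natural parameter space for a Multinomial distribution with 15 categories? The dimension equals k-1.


Exponential family dimension calculation:
For Multinomial with k=15 categories, dim = k-1 = 14.

14


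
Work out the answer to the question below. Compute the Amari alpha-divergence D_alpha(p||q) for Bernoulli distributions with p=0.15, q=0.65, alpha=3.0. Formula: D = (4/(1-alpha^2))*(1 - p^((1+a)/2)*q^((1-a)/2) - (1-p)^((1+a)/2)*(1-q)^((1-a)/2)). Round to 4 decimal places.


Amari alpha-divergence:
D = (4/(1-alpha^2))*(1 - p^((1+a)/2)*q^((1-a)/2) - (1-p)^((1+a)/2)*(1-q)^((1-a)/2)).
alpha = 3.0, p = 0.15, q = 0.65.
e1 = (1+alpha)/2 = 2.0, e2 = (1-alpha)/2 = -1.0.
t1 = p^e1 * q^e2 = 0.15^2.0 * 0.65^-1.0 = 0.034615.
t2 = (1-p)^e1 * (1-q)^e2 = 0.85^2.0 * 0.35^-1.0 = 2.064286.
4/(1-alpha^2) = -0.5.
D = -0.5*(1 - 0.034615 - 2.064286) = 0.5495

0.5495


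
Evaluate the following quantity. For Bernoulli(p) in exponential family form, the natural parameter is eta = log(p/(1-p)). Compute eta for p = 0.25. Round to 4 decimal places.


Natural parameter for Bernoulli: eta = log(p/(1-p)).
p = 0.25, 1-p = 0.75.
p/(1-p) = 0.333333.
eta = log(0.333333) = -1.0986

-1.0986


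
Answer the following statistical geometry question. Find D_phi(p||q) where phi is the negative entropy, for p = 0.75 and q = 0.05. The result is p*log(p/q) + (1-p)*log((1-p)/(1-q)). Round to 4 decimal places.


Bregman divergence with negative entropy generator:
D = p*log(p/q) + (1-p)*log((1-p)/(1-q)).
p = 0.75, q = 0.05.
p*log(p/q) = 0.75*log(0.75/0.05) = 2.031038.
(1-p)*log((1-p)/(1-q)) = 0.25*log(0.25/0.95) = -0.33375.
D = 2.031038 + -0.33375 = 1.6973

1.6973


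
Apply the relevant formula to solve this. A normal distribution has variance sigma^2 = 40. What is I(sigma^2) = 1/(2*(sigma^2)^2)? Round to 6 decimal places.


Fisher information for variance: I(sigma^2) = 1/(2*sigma^4).
sigma^2 = 40, so sigma^4 = 1600.
I = 1/(2*1600) = 1/3200 = 0.000313

0.000313


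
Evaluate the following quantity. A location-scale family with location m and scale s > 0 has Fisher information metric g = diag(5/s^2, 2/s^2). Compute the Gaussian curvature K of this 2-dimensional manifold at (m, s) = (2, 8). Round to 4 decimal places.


The metric has the form g = (A dm^2 + B ds^2)/s^2 with A = 5, B = 2.
Substitute u = sqrt(A/B)*m: g = B*(du^2 + ds^2)/s^2, i.e. B times the
Poincare upper half-plane metric, which has constant Gaussian curvature -1.
Scaling a 2D metric by a constant c divides the Gaussian curvature by c,
so K = -1/B = -1/(2) = -0.5000 everywhere (the point (m, s) = (2, 8) is irrelevant:
the curvature is constant).
The requested Gaussian curvature is K = -0.5000.

-0.5000


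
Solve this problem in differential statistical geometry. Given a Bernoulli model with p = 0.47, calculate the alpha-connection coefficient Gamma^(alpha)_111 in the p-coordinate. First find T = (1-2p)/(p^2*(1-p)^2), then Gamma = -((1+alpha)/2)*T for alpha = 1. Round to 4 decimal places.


Skewness (Amari-Chentsov) tensor: T = (1-2p)/(p^2*(1-p)^2).
p = 0.47, 1-2p = 0.06, p^2 = 0.2209, (1-p)^2 = 0.2809.
T = 0.06/(0.2209 * 0.2809) = 0.96695.
In the p-coordinate, Gamma^(alpha) = Gamma^(0) - (alpha/2)*T with Gamma^(0) = (1/2)*g'(p) = -T/2,
so Gamma^(alpha) = -((1+alpha)/2)*T.
alpha = 1, -(1+alpha)/2 = -1.0.
Gamma = -1.0 * 0.96695 = -0.9669

-0.9669


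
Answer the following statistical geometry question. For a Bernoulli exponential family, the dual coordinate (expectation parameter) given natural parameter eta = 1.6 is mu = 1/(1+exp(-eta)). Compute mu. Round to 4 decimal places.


Dual coordinate (expectation parameter) for Bernoulli:
mu = 1/(1+exp(-eta)).
eta = 1.6.
exp(-eta) = exp(-1.6) = 0.201897.
mu = 1/(1+0.201897) = 0.8320

0.8320


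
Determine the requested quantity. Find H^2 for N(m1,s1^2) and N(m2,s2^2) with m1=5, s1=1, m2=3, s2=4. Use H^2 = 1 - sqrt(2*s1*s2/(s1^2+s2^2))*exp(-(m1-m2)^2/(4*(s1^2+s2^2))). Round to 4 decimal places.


Squared Hellinger distance for Gaussians:
H^2 = 1 - sqrt(2*s1*s2/(s1^2+s2^2)) * exp(-(m1-m2)^2/(4*(s1^2+s2^2))).
s1^2 = 1, s2^2 = 16, s1^2+s2^2 = 17.
sqrt(2*1*4/(17)) = 0.685994.
(m1-m2)^2 = (2)^2 = 4.
exp(-4/(4*17)) = exp(-0.058824) = 0.942873.
H^2 = 1 - 0.685994*0.942873 = 0.3532

0.3532


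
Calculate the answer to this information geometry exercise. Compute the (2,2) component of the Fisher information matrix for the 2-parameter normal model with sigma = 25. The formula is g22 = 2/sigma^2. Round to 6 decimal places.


For the 2-parameter normal family, the Fisher metric has:
  g11 = 1/sigma^2, g22 = 2/sigma^2.
sigma = 25, sigma^2 = 625.
g22 = 0.003200

0.003200


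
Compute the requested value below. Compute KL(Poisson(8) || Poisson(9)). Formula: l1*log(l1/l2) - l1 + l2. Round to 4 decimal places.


KL divergence for Poisson:
KL = l1*log(l1/l2) - l1 + l2.
l1 = 8, l2 = 9.
log(8/9) = -0.117783.
l1*log(l1/l2) = 8 * -0.117783 = -0.942264.
KL = -0.942264 - 8 + 9 = 0.0577

0.0577


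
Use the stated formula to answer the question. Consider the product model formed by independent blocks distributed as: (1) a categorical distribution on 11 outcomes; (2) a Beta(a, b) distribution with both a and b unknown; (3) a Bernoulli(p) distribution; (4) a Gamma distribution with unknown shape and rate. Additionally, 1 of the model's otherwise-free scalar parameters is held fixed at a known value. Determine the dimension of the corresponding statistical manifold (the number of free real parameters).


The dimension of a statistical manifold equals the number of free
(independent) real parameters of the model. For a product of independent
blocks the parameter counts add.
- categorical on 11 outcomes (probabilities sum to 1): 11-1 = 10.
- Beta (a, b): 2.
- Bernoulli (p): 1.
- Gamma (shape, rate): 2.
Total = 10 + 2 + 1 + 2 = 15.
1 parameter(s) fixed at known values: 15 - 1 = 14.
Dimension = 14

14


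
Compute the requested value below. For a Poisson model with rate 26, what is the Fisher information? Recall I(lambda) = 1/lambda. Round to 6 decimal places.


Fisher information for Poisson: I(lambda) = 1/lambda.
lambda = 26.
I(lambda) = 1/26 = 0.038462

0.038462


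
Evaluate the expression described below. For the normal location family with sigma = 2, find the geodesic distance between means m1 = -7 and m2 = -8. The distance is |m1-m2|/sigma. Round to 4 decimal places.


On the fixed-variance normal subfamily, geodesic distance = |m1-m2|/sigma.
|-7 - -8| = 1.
sigma = 2.
d = 1/2 = 0.5000

0.5000


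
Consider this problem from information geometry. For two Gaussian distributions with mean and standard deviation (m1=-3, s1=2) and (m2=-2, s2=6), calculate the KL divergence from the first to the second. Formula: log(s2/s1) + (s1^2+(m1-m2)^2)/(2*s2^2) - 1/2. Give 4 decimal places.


KL divergence between normal distributions:
KL = log(s2/s1) + (s1^2 + (m1-m2)^2)/(2*s2^2) - 1/2.
log(6/2) = 1.098612.
(2^2 + (-3--2)^2)/(2*6^2) = (4 + 1)/72 = 0.069444.
KL = 1.098612 + 0.069444 - 0.5 = 0.6681

0.6681


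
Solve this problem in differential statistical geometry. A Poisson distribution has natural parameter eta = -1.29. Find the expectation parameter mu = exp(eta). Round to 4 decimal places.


Expectation parameter for Poisson exponential family:
mu = exp(eta).
eta = -1.29.
mu = exp(-1.29) = 0.2753

0.2753


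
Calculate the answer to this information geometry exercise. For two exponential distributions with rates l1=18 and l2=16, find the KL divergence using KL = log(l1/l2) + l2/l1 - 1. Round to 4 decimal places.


KL divergence for exponential family:
KL = log(l1/l2) + l2/l1 - 1.
log(18/16) = 0.117783.
16/18 = 0.888889.
KL = 0.117783 + 0.888889 - 1 = 0.0067

0.0067


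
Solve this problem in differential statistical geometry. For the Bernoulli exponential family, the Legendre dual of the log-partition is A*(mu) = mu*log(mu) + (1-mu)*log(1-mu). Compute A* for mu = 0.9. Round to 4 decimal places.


Legendre transform for Bernoulli:
A*(mu) = mu*log(mu) + (1-mu)*log(1-mu).
mu = 0.9, 1-mu = 0.1.
mu*log(mu) = 0.9*log(0.9) = -0.094824.
(1-mu)*log(1-mu) = 0.1*log(0.1) = -0.230259.
A* = -0.094824 + -0.230259 = -0.3251

-0.3251


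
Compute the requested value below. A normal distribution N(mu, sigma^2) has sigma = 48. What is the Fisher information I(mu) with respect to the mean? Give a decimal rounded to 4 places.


The Fisher information for the mean of a normal distribution is I(mu) = 1/sigma^2.
sigma = 48, so sigma^2 = 2304.
I(mu) = 1/2304 = 0.0004

0.0004


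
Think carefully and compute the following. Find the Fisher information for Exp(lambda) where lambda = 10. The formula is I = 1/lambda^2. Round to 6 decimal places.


Fisher information for exponential: I(lambda) = 1/lambda^2.
lambda = 10, lambda^2 = 100.
I = 1/100 = 0.010000

0.010000


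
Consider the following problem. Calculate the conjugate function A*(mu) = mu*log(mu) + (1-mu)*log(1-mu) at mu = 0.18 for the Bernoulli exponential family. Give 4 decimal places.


Legendre transform for Bernoulli:
A*(mu) = mu*log(mu) + (1-mu)*log(1-mu).
mu = 0.18, 1-mu = 0.82.
mu*log(mu) = 0.18*log(0.18) = -0.308664.
(1-mu)*log(1-mu) = 0.82*log(0.82) = -0.16273.
A* = -0.308664 + -0.16273 = -0.4714

-0.4714


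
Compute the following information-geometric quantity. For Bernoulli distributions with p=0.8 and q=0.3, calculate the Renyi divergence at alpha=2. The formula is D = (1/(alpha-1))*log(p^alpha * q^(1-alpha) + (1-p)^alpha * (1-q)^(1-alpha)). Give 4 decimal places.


Renyi divergence of order alpha between Bernoulli distributions:
D = (1/(alpha-1))*log(p^alpha * q^(1-alpha) + (1-p)^alpha * (1-q)^(1-alpha)).
alpha = 2, p = 0.8, q = 0.3.
p^alpha * q^(1-alpha) = 0.8^2 * 0.3^-1 = 2.133333.
(1-p)^alpha * (1-q)^(1-alpha) = 0.2^2 * 0.7^-1 = 0.057143.
sum = 2.133333 + 0.057143 = 2.190476.
D = (1/1)*log(2.190476) = 0.7841

0.7841


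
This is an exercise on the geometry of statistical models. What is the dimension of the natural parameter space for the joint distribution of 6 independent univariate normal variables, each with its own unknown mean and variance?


Exponential family dimension calculation:
Each univariate normal has two natural parameters (mu/sigma^2 and -1/(2 sigma^2)).
With 6 independent components, dim = 2 * 6 = 12.

12


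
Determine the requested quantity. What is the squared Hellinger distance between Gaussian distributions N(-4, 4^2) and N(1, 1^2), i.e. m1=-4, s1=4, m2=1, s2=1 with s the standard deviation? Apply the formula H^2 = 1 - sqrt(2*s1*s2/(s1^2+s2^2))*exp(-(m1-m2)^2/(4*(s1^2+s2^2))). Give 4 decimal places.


Squared Hellinger distance for Gaussians:
H^2 = 1 - sqrt(2*s1*s2/(s1^2+s2^2)) * exp(-(m1-m2)^2/(4*(s1^2+s2^2))).
s1^2 = 16, s2^2 = 1, s1^2+s2^2 = 17.
sqrt(2*4*1/(17)) = 0.685994.
(m1-m2)^2 = (-5)^2 = 25.
exp(-25/(4*17)) = exp(-0.367647) = 0.692362.
H^2 = 1 - 0.685994*0.692362 = 0.5250

0.5250


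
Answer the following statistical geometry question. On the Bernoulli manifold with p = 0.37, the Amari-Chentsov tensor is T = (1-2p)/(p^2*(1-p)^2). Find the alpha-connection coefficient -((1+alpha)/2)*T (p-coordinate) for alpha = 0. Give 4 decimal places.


Skewness (Amari-Chentsov) tensor: T = (1-2p)/(p^2*(1-p)^2).
p = 0.37, 1-2p = 0.26, p^2 = 0.1369, (1-p)^2 = 0.3969.
T = 0.26/(0.1369 * 0.3969) = 4.785076.
In the p-coordinate, Gamma^(alpha) = Gamma^(0) - (alpha/2)*T with Gamma^(0) = (1/2)*g'(p) = -T/2,
so Gamma^(alpha) = -((1+alpha)/2)*T.
alpha = 0, -(1+alpha)/2 = -0.5.
Gamma = -0.5 * 4.785076 = -2.3925

-2.3925


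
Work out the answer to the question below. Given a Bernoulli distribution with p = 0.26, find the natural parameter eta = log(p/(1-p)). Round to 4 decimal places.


Natural parameter for Bernoulli: eta = log(p/(1-p)).
p = 0.26, 1-p = 0.74.
p/(1-p) = 0.351351.
eta = log(0.351351) = -1.0460

-1.0460


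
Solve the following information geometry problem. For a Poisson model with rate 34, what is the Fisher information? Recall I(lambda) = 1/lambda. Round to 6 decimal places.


Fisher information for Poisson: I(lambda) = 1/lambda.
lambda = 34.
I(lambda) = 1/34 = 0.029412

0.029412


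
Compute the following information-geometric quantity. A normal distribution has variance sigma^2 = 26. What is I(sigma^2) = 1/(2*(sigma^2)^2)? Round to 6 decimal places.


Fisher information for variance: I(sigma^2) = 1/(2*sigma^4).
sigma^2 = 26, so sigma^4 = 676.
I = 1/(2*676) = 1/1352 = 0.000740

0.000740


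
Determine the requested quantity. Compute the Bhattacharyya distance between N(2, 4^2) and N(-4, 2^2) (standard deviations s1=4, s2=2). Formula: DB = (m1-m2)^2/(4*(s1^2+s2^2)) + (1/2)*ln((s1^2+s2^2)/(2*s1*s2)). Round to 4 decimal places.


Bhattacharyya distance between two Gaussians:
DB = (m1-m2)^2/(4*(s1^2+s2^2)) + (1/2)*ln((s1^2+s2^2)/(2*s1*s2)).
(m1-m2)^2 = (6)^2 = 36.
s1^2+s2^2 = 16 + 4 = 20.
term1 = 36/80 = 0.45.
term2 = 0.5*ln(20/16.0) = 0.111572.
DB = 0.45 + 0.111572 = 0.5616

0.5616


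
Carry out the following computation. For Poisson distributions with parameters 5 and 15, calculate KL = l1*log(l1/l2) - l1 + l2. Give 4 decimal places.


KL divergence for Poisson:
KL = l1*log(l1/l2) - l1 + l2.
l1 = 5, l2 = 15.
log(5/15) = -1.098612.
l1*log(l1/l2) = 5 * -1.098612 = -5.493061.
KL = -5.493061 - 5 + 15 = 4.5069

4.5069


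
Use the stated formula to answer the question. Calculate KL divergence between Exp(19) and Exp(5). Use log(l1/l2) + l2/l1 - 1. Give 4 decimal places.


KL divergence for exponential family:
KL = log(l1/l2) + l2/l1 - 1.
log(19/5) = 1.335001.
5/19 = 0.263158.
KL = 1.335001 + 0.263158 - 1 = 0.5982

0.5982


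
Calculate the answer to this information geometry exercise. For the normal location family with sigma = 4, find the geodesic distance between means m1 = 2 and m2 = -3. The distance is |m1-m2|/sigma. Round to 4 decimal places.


On the fixed-variance normal subfamily, geodesic distance = |m1-m2|/sigma.
|2 - -3| = 5.
sigma = 4.
d = 5/4 = 1.2500

1.2500


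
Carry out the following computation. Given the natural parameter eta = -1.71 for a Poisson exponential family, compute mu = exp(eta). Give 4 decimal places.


Expectation parameter for Poisson exponential family:
mu = exp(eta).
eta = -1.71.
mu = exp(-1.71) = 0.1809

0.1809


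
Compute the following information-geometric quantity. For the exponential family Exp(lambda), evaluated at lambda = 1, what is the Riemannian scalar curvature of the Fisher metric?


This family has a single free parameter, so its statistical manifold
is 1-dimensional. The Riemann curvature tensor of any 1-dimensional
Riemannian manifold vanishes identically, so R = 0.

0


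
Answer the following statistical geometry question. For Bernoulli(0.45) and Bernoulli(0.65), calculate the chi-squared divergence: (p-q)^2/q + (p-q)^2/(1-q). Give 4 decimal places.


Chi-squared divergence between Bernoulli distributions:
chi^2 = (p-q)^2/q + (p-q)^2/(1-q).
p = 0.45, q = 0.65, p-q = -0.2.
(p-q)^2 = 0.04.
term1 = 0.04/0.65 = 0.061538.
term2 = 0.04/0.35 = 0.114286.
chi^2 = 0.061538 + 0.114286 = 0.1758

0.1758


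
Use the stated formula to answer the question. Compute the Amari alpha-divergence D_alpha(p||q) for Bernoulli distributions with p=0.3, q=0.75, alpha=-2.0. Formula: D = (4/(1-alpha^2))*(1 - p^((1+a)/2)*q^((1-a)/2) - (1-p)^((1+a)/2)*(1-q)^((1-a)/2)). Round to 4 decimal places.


Amari alpha-divergence:
D = (4/(1-alpha^2))*(1 - p^((1+a)/2)*q^((1-a)/2) - (1-p)^((1+a)/2)*(1-q)^((1-a)/2)).
alpha = -2.0, p = 0.3, q = 0.75.
e1 = (1+alpha)/2 = -0.5, e2 = (1-alpha)/2 = 1.5.
t1 = p^e1 * q^e2 = 0.3^-0.5 * 0.75^1.5 = 1.185854.
t2 = (1-p)^e1 * (1-q)^e2 = 0.7^-0.5 * 0.25^1.5 = 0.149404.
4/(1-alpha^2) = -1.333333.
D = -1.333333*(1 - 1.185854 - 0.149404) = 0.4470

0.4470


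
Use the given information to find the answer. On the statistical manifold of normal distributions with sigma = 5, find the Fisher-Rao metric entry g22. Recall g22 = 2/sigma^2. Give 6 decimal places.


For the 2-parameter normal family, the Fisher metric has:
  g11 = 1/sigma^2, g22 = 2/sigma^2.
sigma = 5, sigma^2 = 25.
g22 = 0.080000

0.080000


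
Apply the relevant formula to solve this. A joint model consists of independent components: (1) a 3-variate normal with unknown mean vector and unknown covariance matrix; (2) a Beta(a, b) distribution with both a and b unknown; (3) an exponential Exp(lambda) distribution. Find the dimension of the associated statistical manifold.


The dimension of a statistical manifold equals the number of free
(independent) real parameters of the model. For a product of independent
blocks the parameter counts add.
- 3-variate normal: 3 (mean) + 3*4/2 = 6 (symmetric covariance) = 9.
- Beta (a, b): 2.
- exponential (lambda): 1.
Total = 9 + 2 + 1 = 12.
Dimension = 12

12


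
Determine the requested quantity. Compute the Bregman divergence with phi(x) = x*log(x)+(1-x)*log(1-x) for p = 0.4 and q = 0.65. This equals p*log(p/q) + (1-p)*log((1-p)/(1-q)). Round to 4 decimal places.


Bregman divergence with negative entropy generator:
D = p*log(p/q) + (1-p)*log((1-p)/(1-q)).
p = 0.4, q = 0.65.
p*log(p/q) = 0.4*log(0.4/0.65) = -0.194203.
(1-p)*log((1-p)/(1-q)) = 0.6*log(0.6/0.35) = 0.323398.
D = -0.194203 + 0.323398 = 0.1292

0.1292


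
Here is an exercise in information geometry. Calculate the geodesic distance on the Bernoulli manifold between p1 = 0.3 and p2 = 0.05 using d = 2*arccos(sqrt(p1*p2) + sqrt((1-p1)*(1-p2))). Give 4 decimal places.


Geodesic distance on Bernoulli manifold:
d(p1,p2) = 2*arccos(sqrt(p1*p2) + sqrt((1-p1)*(1-p2))).
sqrt(p1*p2) = sqrt(0.3*0.05) = 0.122474.
sqrt((1-p1)*(1-p2)) = sqrt(0.7*0.95) = 0.815475.
arg = 0.122474 + 0.815475 = 0.93795.
d = 2*arccos(0.93795) = 0.7083

0.7083


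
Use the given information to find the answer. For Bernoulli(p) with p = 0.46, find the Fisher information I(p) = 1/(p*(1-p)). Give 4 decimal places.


For Bernoulli(p), Fisher information is I(p) = 1/(p*(1-p)).
p = 0.46, 1-p = 0.54.
p*(1-p) = 0.2484.
I(p) = 1/0.2484 = 4.0258

4.0258


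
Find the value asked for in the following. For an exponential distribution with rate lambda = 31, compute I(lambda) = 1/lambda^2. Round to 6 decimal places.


Fisher information for exponential: I(lambda) = 1/lambda^2.
lambda = 31, lambda^2 = 961.
I = 1/961 = 0.001041

0.001041


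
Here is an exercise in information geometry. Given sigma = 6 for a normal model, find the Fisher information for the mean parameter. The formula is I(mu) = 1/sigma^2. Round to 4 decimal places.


The Fisher information for the mean of a normal distribution is I(mu) = 1/sigma^2.
sigma = 6, so sigma^2 = 36.
I(mu) = 1/36 = 0.0278

0.0278


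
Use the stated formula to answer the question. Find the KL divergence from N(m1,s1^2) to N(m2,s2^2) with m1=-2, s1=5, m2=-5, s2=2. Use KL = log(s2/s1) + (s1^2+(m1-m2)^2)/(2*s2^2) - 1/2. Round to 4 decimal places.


KL divergence between normal distributions:
KL = log(s2/s1) + (s1^2 + (m1-m2)^2)/(2*s2^2) - 1/2.
log(2/5) = -0.916291.
(5^2 + (-2--5)^2)/(2*2^2) = (25 + 9)/8 = 4.25.
KL = -0.916291 + 4.25 - 0.5 = 2.8337

2.8337


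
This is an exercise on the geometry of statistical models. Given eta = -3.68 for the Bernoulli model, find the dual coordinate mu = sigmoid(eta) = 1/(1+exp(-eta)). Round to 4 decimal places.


Dual coordinate (expectation parameter) for Bernoulli:
mu = 1/(1+exp(-eta)).
eta = -3.68.
exp(-eta) = exp(3.68) = 39.646394.
mu = 1/(1+39.646394) = 0.0246

0.0246


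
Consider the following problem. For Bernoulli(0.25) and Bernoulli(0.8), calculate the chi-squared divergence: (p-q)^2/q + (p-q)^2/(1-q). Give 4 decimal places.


Chi-squared divergence between Bernoulli distributions:
chi^2 = (p-q)^2/q + (p-q)^2/(1-q).
p = 0.25, q = 0.8, p-q = -0.55.
(p-q)^2 = 0.3025.
term1 = 0.3025/0.8 = 0.378125.
term2 = 0.3025/0.2 = 1.5125.
chi^2 = 0.378125 + 1.5125 = 1.8906

1.8906


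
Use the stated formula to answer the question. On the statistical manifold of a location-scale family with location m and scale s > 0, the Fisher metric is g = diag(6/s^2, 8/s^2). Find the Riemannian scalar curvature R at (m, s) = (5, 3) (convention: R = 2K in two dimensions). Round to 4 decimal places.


The metric has the form g = (A dm^2 + B ds^2)/s^2 with A = 6, B = 8.
Substitute u = sqrt(A/B)*m: g = B*(du^2 + ds^2)/s^2, i.e. B times the
Poincare upper half-plane metric, which has constant Gaussian curvature -1.
Scaling a 2D metric by a constant c divides the Gaussian curvature by c,
so K = -1/B = -1/(8) = -0.1250 everywhere (the point (m, s) = (5, 3) is irrelevant:
the curvature is constant).
Scalar curvature in dimension 2: R = 2K = -2/(8) = -0.2500.

-0.2500


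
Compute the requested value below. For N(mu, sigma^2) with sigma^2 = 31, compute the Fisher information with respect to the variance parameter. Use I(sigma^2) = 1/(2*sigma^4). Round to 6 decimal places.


Fisher information for variance: I(sigma^2) = 1/(2*sigma^4).
sigma^2 = 31, so sigma^4 = 961.
I = 1/(2*961) = 1/1922 = 0.000520

0.000520


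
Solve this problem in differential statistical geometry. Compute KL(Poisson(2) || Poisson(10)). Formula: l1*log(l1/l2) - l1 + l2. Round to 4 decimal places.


KL divergence for Poisson:
KL = l1*log(l1/l2) - l1 + l2.
l1 = 2, l2 = 10.
log(2/10) = -1.609438.
l1*log(l1/l2) = 2 * -1.609438 = -3.218876.
KL = -3.218876 - 2 + 10 = 4.7811

4.7811


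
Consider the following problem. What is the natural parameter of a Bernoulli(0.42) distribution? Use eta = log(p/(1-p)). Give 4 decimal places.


Natural parameter for Bernoulli: eta = log(p/(1-p)).
p = 0.42, 1-p = 0.58.
p/(1-p) = 0.724138.
eta = log(0.724138) = -0.3228

-0.3228


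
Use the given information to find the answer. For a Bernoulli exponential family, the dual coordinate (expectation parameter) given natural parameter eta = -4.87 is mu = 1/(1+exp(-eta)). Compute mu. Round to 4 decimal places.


Dual coordinate (expectation parameter) for Bernoulli:
mu = 1/(1+exp(-eta)).
eta = -4.87.
exp(-eta) = exp(4.87) = 130.320917.
mu = 1/(1+130.320917) = 0.0076

0.0076


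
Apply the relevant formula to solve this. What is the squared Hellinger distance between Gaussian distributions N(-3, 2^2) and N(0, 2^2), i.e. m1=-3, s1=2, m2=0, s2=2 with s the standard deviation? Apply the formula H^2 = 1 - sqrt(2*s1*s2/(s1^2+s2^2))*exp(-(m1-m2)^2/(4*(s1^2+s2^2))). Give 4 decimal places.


Squared Hellinger distance for Gaussians:
H^2 = 1 - sqrt(2*s1*s2/(s1^2+s2^2)) * exp(-(m1-m2)^2/(4*(s1^2+s2^2))).
s1^2 = 4, s2^2 = 4, s1^2+s2^2 = 8.
sqrt(2*2*2/(8)) = 1.0.
(m1-m2)^2 = (-3)^2 = 9.
exp(-9/(4*8)) = exp(-0.28125) = 0.75484.
H^2 = 1 - 1.0*0.75484 = 0.2452

0.2452


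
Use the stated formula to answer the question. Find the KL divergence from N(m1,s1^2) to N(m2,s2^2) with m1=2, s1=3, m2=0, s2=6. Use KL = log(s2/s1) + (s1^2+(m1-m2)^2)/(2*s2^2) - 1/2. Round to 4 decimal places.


KL divergence between normal distributions:
KL = log(s2/s1) + (s1^2 + (m1-m2)^2)/(2*s2^2) - 1/2.
log(6/3) = 0.693147.
(3^2 + (2-0)^2)/(2*6^2) = (9 + 4)/72 = 0.180556.
KL = 0.693147 + 0.180556 - 0.5 = 0.3737

0.3737


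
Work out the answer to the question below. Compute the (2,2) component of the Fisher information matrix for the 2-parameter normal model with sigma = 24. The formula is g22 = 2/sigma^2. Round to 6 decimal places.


For the 2-parameter normal family, the Fisher metric has:
  g11 = 1/sigma^2, g22 = 2/sigma^2.
sigma = 24, sigma^2 = 576.
g22 = 0.003472

0.003472


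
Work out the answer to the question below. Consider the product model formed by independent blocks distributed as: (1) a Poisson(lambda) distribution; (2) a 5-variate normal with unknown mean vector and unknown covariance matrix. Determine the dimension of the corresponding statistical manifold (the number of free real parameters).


The dimension of a statistical manifold equals the number of free
(independent) real parameters of the model. For a product of independent
blocks the parameter counts add.
- Poisson (lambda): 1.
- 5-variate normal: 5 (mean) + 5*6/2 = 15 (symmetric covariance) = 20.
Total = 1 + 20 = 21.
Dimension = 21

21


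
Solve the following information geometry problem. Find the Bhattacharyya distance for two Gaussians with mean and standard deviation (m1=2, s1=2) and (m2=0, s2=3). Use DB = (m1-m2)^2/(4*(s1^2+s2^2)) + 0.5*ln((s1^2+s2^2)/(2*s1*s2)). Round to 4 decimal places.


Bhattacharyya distance between two Gaussians:
DB = (m1-m2)^2/(4*(s1^2+s2^2)) + (1/2)*ln((s1^2+s2^2)/(2*s1*s2)).
(m1-m2)^2 = (2)^2 = 4.
s1^2+s2^2 = 4 + 9 = 13.
term1 = 4/52 = 0.076923.
term2 = 0.5*ln(13/12.0) = 0.040021.
DB = 0.076923 + 0.040021 = 0.1169

0.1169


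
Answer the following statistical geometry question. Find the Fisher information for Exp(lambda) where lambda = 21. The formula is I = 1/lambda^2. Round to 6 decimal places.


Fisher information for exponential: I(lambda) = 1/lambda^2.
lambda = 21, lambda^2 = 441.
I = 1/441 = 0.002268

0.002268


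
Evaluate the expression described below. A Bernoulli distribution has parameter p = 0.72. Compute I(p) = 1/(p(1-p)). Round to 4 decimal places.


For Bernoulli(p), Fisher information is I(p) = 1/(p*(1-p)).
p = 0.72, 1-p = 0.28.
p*(1-p) = 0.2016.
I(p) = 1/0.2016 = 4.9603

4.9603


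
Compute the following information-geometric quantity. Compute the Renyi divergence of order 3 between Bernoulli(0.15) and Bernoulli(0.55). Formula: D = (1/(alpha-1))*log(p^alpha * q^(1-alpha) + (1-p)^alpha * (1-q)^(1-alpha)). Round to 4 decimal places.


Renyi divergence of order alpha between Bernoulli distributions:
D = (1/(alpha-1))*log(p^alpha * q^(1-alpha) + (1-p)^alpha * (1-q)^(1-alpha)).
alpha = 3, p = 0.15, q = 0.55.
p^alpha * q^(1-alpha) = 0.15^3 * 0.55^-2 = 0.011157.
(1-p)^alpha * (1-q)^(1-alpha) = 0.85^3 * 0.45^-2 = 3.032716.
sum = 0.011157 + 3.032716 = 3.043873.
D = (1/2)*log(3.043873) = 0.5566

0.5566


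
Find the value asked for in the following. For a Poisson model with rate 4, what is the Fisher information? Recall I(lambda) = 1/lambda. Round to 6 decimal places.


Fisher information for Poisson: I(lambda) = 1/lambda.
lambda = 4.
I(lambda) = 1/4 = 0.250000

0.250000


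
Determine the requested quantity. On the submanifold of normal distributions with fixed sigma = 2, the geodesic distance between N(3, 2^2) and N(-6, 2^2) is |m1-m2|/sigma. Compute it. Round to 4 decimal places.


On the fixed-variance normal subfamily, geodesic distance = |m1-m2|/sigma.
|3 - -6| = 9.
sigma = 2.
d = 9/2 = 4.5000

4.5000


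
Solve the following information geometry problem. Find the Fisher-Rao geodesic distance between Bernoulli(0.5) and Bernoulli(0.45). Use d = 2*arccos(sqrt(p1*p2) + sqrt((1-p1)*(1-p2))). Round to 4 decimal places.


Geodesic distance on Bernoulli manifold:
d(p1,p2) = 2*arccos(sqrt(p1*p2) + sqrt((1-p1)*(1-p2))).
sqrt(p1*p2) = sqrt(0.5*0.45) = 0.474342.
sqrt((1-p1)*(1-p2)) = sqrt(0.5*0.55) = 0.524404.
arg = 0.474342 + 0.524404 = 0.998746.
d = 2*arccos(0.998746) = 0.1002

0.1002


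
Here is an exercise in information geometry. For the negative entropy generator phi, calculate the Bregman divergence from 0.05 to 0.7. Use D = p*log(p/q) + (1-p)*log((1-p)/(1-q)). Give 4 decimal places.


Bregman divergence with negative entropy generator:
D = p*log(p/q) + (1-p)*log((1-p)/(1-q)).
p = 0.05, q = 0.7.
p*log(p/q) = 0.05*log(0.05/0.7) = -0.131953.
(1-p)*log((1-p)/(1-q)) = 0.95*log(0.95/0.3) = 1.095046.
D = -0.131953 + 1.095046 = 0.9631

0.9631


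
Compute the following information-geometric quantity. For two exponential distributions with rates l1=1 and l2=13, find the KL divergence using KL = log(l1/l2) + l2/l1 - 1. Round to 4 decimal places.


KL divergence for exponential family:
KL = log(l1/l2) + l2/l1 - 1.
log(1/13) = -2.564949.
13/1 = 13.0.
KL = -2.564949 + 13.0 - 1 = 9.4351

9.4351


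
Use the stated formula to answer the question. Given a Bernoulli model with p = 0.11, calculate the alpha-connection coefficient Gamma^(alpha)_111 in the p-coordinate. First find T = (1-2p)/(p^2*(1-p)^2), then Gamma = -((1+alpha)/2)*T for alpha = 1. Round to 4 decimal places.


Skewness (Amari-Chentsov) tensor: T = (1-2p)/(p^2*(1-p)^2).
p = 0.11, 1-2p = 0.78, p^2 = 0.0121, (1-p)^2 = 0.7921.
T = 0.78/(0.0121 * 0.7921) = 81.382161.
In the p-coordinate, Gamma^(alpha) = Gamma^(0) - (alpha/2)*T with Gamma^(0) = (1/2)*g'(p) = -T/2,
so Gamma^(alpha) = -((1+alpha)/2)*T.
alpha = 1, -(1+alpha)/2 = -1.0.
Gamma = -1.0 * 81.382161 = -81.3822

-81.3822


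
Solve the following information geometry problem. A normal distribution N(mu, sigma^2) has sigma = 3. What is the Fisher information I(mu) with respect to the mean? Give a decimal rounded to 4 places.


The Fisher information for the mean of a normal distribution is I(mu) = 1/sigma^2.
sigma = 3, so sigma^2 = 9.
I(mu) = 1/9 = 0.1111

0.1111


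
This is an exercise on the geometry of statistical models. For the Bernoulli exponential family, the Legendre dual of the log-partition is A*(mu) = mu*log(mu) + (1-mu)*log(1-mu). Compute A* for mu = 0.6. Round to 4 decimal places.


Legendre transform for Bernoulli:
A*(mu) = mu*log(mu) + (1-mu)*log(1-mu).
mu = 0.6, 1-mu = 0.4.
mu*log(mu) = 0.6*log(0.6) = -0.306495.
(1-mu)*log(1-mu) = 0.4*log(0.4) = -0.366516.
A* = -0.306495 + -0.366516 = -0.6730

-0.6730


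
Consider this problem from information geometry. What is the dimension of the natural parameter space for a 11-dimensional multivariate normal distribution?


Exponential family dimension calculation:
For 11-dim MVN: mean has 11 params, covariance has 11*12/2 = 66 unique entries.
Total dim = 11 + 66 = 77.

77


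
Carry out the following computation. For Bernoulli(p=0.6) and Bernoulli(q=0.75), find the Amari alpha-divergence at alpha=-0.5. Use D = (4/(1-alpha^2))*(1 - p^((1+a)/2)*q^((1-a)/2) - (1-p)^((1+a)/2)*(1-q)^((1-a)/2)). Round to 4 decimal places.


Amari alpha-divergence:
D = (4/(1-alpha^2))*(1 - p^((1+a)/2)*q^((1-a)/2) - (1-p)^((1+a)/2)*(1-q)^((1-a)/2)).
alpha = -0.5, p = 0.6, q = 0.75.
e1 = (1+alpha)/2 = 0.25, e2 = (1-alpha)/2 = 0.75.
t1 = p^e1 * q^e2 = 0.6^0.25 * 0.75^0.75 = 0.709306.
t2 = (1-p)^e1 * (1-q)^e2 = 0.4^0.25 * 0.25^0.75 = 0.281171.
4/(1-alpha^2) = 5.333333.
D = 5.333333*(1 - 0.709306 - 0.281171) = 0.0508

0.0508


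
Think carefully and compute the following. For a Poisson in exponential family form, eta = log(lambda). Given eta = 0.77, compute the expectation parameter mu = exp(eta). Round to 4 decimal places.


Expectation parameter for Poisson exponential family:
mu = exp(eta).
eta = 0.77.
mu = exp(0.77) = 2.1598

2.1598


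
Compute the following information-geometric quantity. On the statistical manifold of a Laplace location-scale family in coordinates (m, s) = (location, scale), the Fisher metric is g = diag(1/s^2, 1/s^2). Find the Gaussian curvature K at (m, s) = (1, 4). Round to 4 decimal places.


The metric has the form g = (A dm^2 + B ds^2)/s^2 with A = 1, B = 1.
Substitute u = sqrt(A/B)*m: g = B*(du^2 + ds^2)/s^2, i.e. B times the
Poincare upper half-plane metric, which has constant Gaussian curvature -1.
Scaling a 2D metric by a constant c divides the Gaussian curvature by c,
so K = -1/B = -1/(1) = -1.0000 everywhere (the point (m, s) = (1, 4) is irrelevant:
the curvature is constant).
The requested Gaussian curvature is K = -1.0000.

-1.0000


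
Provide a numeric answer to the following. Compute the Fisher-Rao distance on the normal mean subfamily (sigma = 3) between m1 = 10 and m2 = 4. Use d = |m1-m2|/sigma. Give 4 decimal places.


On the fixed-variance normal subfamily, geodesic distance = |m1-m2|/sigma.
|10 - 4| = 6.
sigma = 3.
d = 6/3 = 2.0000

2.0000


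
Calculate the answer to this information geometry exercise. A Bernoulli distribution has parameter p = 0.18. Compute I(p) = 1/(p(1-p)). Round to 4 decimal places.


For Bernoulli(p), Fisher information is I(p) = 1/(p*(1-p)).
p = 0.18, 1-p = 0.82.
p*(1-p) = 0.1476.
I(p) = 1/0.1476 = 6.7751

6.7751


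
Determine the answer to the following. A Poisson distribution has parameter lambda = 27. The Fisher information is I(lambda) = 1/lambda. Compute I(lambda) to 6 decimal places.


Fisher information for Poisson: I(lambda) = 1/lambda.
lambda = 27.
I(lambda) = 1/27 = 0.037037

0.037037


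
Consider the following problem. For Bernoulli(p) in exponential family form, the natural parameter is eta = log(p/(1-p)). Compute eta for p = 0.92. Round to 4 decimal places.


Natural parameter for Bernoulli: eta = log(p/(1-p)).
p = 0.92, 1-p = 0.08.
p/(1-p) = 11.5.
eta = log(11.5) = 2.4423

2.4423


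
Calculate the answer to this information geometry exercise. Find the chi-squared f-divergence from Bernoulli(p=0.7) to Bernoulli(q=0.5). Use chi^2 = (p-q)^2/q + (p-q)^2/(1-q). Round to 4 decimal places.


Chi-squared divergence between Bernoulli distributions:
chi^2 = (p-q)^2/q + (p-q)^2/(1-q).
p = 0.7, q = 0.5, p-q = 0.2.
(p-q)^2 = 0.04.
term1 = 0.04/0.5 = 0.08.
term2 = 0.04/0.5 = 0.08.
chi^2 = 0.08 + 0.08 = 0.1600

0.1600


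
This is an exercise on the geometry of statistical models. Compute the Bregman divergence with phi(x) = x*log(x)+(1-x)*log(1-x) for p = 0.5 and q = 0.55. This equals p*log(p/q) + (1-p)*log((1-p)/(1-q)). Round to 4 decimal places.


Bregman divergence with negative entropy generator:
D = p*log(p/q) + (1-p)*log((1-p)/(1-q)).
p = 0.5, q = 0.55.
p*log(p/q) = 0.5*log(0.5/0.55) = -0.047655.
(1-p)*log((1-p)/(1-q)) = 0.5*log(0.5/0.45) = 0.05268.
D = -0.047655 + 0.05268 = 0.0050

0.0050


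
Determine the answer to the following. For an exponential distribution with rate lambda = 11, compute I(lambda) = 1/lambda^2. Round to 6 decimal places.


Fisher information for exponential: I(lambda) = 1/lambda^2.
lambda = 11, lambda^2 = 121.
I = 1/121 = 0.008264

0.008264


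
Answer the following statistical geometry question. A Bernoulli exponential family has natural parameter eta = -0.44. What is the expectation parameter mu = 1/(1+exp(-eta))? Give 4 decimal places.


Dual coordinate (expectation parameter) for Bernoulli:
mu = 1/(1+exp(-eta)).
eta = -0.44.
exp(-eta) = exp(0.44) = 1.552707.
mu = 1/(1+1.552707) = 0.3917

0.3917


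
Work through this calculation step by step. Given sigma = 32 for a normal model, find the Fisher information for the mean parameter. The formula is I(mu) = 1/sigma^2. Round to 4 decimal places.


The Fisher information for the mean of a normal distribution is I(mu) = 1/sigma^2.
sigma = 32, so sigma^2 = 1024.
I(mu) = 1/1024 = 0.0010

0.0010


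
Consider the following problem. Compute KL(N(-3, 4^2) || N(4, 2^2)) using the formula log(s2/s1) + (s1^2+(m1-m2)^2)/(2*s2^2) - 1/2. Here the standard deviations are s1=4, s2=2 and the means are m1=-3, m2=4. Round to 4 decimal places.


KL divergence between normal distributions:
KL = log(s2/s1) + (s1^2 + (m1-m2)^2)/(2*s2^2) - 1/2.
log(2/4) = -0.693147.
(4^2 + (-3-4)^2)/(2*2^2) = (16 + 49)/8 = 8.125.
KL = -0.693147 + 8.125 - 0.5 = 6.9319

6.9319
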